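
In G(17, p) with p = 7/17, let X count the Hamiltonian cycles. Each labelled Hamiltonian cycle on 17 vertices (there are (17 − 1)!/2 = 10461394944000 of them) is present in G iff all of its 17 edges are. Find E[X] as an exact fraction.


K_17 has (17 − 1)!/2 = 10461394944000 labelled Hamiltonian cycles.
For each such Hamiltonian cycle H, let X_H = 1 if all 17 edges of H are present in G. Then P[X_H = 1] = p^{17} = (7/17)^{17} = 232630513987207/827240261886336764177.
By linearity: E[X] = Σ_H E[X_H] = 10461394944000 · p^{17} = 10461394944000 · 232630513987207/827240261886336764177 = 2433639682845888590481408000/827240261886336764177.
Numerically: E[X] ≈ 2.9419e+06.

E[X] = 10461394944000 · (7/17)^{17} = 2433639682845888590481408000/827240261886336764177 ≈ 2.9419e+06.


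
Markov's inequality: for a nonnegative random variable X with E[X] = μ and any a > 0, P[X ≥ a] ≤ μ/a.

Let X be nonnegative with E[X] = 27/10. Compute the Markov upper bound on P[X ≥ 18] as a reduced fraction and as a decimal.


μ = E[X] = 27/10, a = 18.
Markov: P[X ≥ 18] ≤ μ/a = (27/10)/18 = 3/20.
Numerically: ≈ 0.150.
(Since a = 18 > μ = 2.700, the bound 3/20 is < 1 and informative.)

P[X ≥ 18] ≤ 3/20 ≈ 0.150.


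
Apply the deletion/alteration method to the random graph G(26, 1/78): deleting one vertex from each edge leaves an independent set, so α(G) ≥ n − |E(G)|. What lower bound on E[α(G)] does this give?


E[|E(G)|] = C(26, 2)·p = 325 · (1/78) = 25/6.
E[α(G)] ≥ n − E[|E(G)|] = 26 − 25/6 = 131/6.
Numerically: ≈ 21.83333.
(This is only a lower bound; the true E[α(G)] may be larger.)

E[α(G)] ≥ 131/6 ≈ 21.83333.


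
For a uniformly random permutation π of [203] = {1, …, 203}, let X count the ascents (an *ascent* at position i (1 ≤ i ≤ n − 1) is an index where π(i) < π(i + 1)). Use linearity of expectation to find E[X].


Write X = Σ X_I over i = 1, …, 202, with X_I the indicator of one ascent.
There are 202 indicators.
For each fixed i, the pair (π(i), π(i+1)) is a uniformly random ordered pair of distinct values from {1, …, 203}; by symmetry P[π(i) < π(i+1)] = 1/2.
By linearity: E[X] = 202 · (1/2) = (203 − 1) · (1/2) = 101 ≈ 101.000.

E[X] = 101 = 101.000.


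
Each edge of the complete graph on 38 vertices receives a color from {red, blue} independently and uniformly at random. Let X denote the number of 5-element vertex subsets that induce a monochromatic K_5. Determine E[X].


Let X = Σ_S X_S over the C(38, 5) = 501942 subsets S of size 5, where X_S = 1 if the K_5 on S is monochromatic.
For a fixed S, the K_5 on S has C(5, 2) = 10 edges. P[all 10 edges red] = (1/2)^10, and likewise for blue, so P[monochromatic] = 2·(1/2)^10 = 2^{1 − 10} = 1/512.
By linearity of expectation: E[X] = C(38, 5) · 2^{1 − 10} = 501942 · 1/512 = 250971/256.
Numerically: E[X] ≈ 980.35547.

E[X] = C(38,5)·2^(1−C(5,2)) = 250971/256 ≈ 980.35547.


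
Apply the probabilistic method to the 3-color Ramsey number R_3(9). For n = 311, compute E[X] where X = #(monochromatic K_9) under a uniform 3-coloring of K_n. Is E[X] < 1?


E[X] = C(311, 9) · 3^{1 − 36} = 66733530156060130 · 3^{−35} = 66733530156060130/50031545098999707.
As a reduced fraction: E[X] = 66733530156060130/50031545098999707 ≈ 1.3338.
Is E[X] < 1? NO.
Since E[X] ≥ 1, the first-moment bound is inconclusive at n = 311; it does NOT by itself certify R_3(9) > 311.

E[X] = 66733530156060130/50031545098999707 ≈ 1.3338; E[X] ≥ 1; first-moment method inconclusive here.


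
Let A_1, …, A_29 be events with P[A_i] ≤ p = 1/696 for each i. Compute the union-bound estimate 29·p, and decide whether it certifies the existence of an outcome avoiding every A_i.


Union bound: P[∪_{i=1}^{29} A_i] ≤ Σ_i P[A_i] ≤ 29·p = 29·(1/696) = 1/24.
Numerically: 1/24 ≈ 0.0417.
Is 1/24 < 1? YES.
Since P[∪ A_i] ≤ 1/24 < 1, the complement has P[∩ A_i^c] ≥ 1 − 1/24 = 23/24 > 0, so some outcome avoids every A_i.

29·p = 1/24 ≈ 0.0417; existence CERTIFIED by the union bound.


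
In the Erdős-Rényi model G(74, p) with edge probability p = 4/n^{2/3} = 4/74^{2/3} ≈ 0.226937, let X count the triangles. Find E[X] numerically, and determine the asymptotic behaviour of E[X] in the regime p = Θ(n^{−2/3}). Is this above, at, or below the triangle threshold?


Number of potential triangles: C(74, 3) = 64824.
Each occurs with probability p³ ≈ (0.226937)³ ≈ 1.16873630e-02.
By linearity: E[X] = C(74, 3)·p³ ≈ 64824 · 1.16873630e-02 ≈ 757.621622.
Since α = 2/3 < 1, p = c/n^{2/3} ≫ 1/n is above the triangle threshold p ~ 1/n. Asymptotically E[X] ~ (c³/6)·n^{3(1−α)} = (4³/6)·n^{1} → ∞; triangles are abundant w.h.p.

E[X] ≈ 757.621622; in regime p = Θ(1/n^{2/3}) E[X] diverges (above the triangle threshold p ~ 1/n).


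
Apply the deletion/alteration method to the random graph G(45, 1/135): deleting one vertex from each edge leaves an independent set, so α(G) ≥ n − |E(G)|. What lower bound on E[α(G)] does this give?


E[|E(G)|] = C(45, 2)·p = 990 · (1/135) = 22/3.
E[α(G)] ≥ n − E[|E(G)|] = 45 − 22/3 = 113/3.
Numerically: ≈ 37.666667.
(This is only a lower bound; the true E[α(G)] may be larger.)

E[α(G)] ≥ 113/3 ≈ 37.666667.


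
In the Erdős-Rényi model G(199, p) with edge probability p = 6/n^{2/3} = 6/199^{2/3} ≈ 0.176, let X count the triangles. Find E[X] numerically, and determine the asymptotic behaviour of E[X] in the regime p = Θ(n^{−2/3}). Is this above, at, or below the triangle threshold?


Number of potential triangles: C(199, 3) = 1293699.
Each occurs with probability p³ ≈ (0.176)³ ≈ 5.45441e-03.
By linearity: E[X] = C(199, 3)·p³ ≈ 1293699 · 5.45441e-03 ≈ 7056.362.
Since α = 2/3 < 1, p = c/n^{2/3} ≫ 1/n is above the triangle threshold p ~ 1/n. Asymptotically E[X] ~ (c³/6)·n^{3(1−α)} = (6³/6)·n^{1} → ∞; triangles are abundant w.h.p.

E[X] ≈ 7056.362; in regime p = Θ(1/n^{2/3}) E[X] diverges (above the triangle threshold p ~ 1/n).


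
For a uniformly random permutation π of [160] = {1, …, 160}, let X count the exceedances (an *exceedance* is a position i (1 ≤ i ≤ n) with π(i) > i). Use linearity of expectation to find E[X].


Write X = Σ_{i=1}^{160} X_i, where X_i = 1_{π(i) > i}.
For each fixed i, π(i) is uniform over {1, …, 160} (marginal of a uniform permutation), so P[π(i) > i] = (n − i)/n. Summing: Σ_{i=1}^{160} (n − i)/n = (0 + 1 + … + 159)/160 = 160(160 − 1)/(2·160) = (160 − 1)/2.
Hence E[X] = Σ_{i=1}^{160} (160 − i)/160 = 159/2 ≈ 79.500.

E[X] = 159/2 = 79.500.


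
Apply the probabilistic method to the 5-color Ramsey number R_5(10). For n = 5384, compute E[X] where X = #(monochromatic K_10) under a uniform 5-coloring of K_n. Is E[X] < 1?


E[X] = C(5384, 10) · 5^{1 − 45} = 5593137120741932124090737609600 · 5^{−44} = 5593137120741932124090737609600/5684341886080801486968994140625.
As a reduced fraction: E[X] = 223725484829677284963629504384/227373675443232059478759765625 ≈ 0.983955.
Is E[X] < 1? YES.
Since E[X] < 1, there exists a 5-coloring of K_{5384} with no monochromatic K_10; hence R_5(10) > 5384.

E[X] = 223725484829677284963629504384/227373675443232059478759765625 ≈ 0.983955; E[X] < 1, so R_5(10) > 5384.


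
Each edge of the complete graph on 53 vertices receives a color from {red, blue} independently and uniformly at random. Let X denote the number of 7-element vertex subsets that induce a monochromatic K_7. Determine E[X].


Let X = Σ_S X_S over the C(53, 7) = 154143080 subsets S of size 7, where X_S = 1 if the K_7 on S is monochromatic.
For a fixed S, the K_7 on S has C(7, 2) = 21 edges. P[all 21 edges red] = (1/2)^21, and likewise for blue, so P[monochromatic] = 2·(1/2)^21 = 2^{1 − 21} = 1/1048576.
By linearity of expectation: E[X] = C(53, 7) · 2^{1 − 21} = 154143080 · 1/1048576 = 19267885/131072.
Numerically: E[X] ≈ 147.002.

E[X] = C(53,7)·2^(1−C(7,2)) = 19267885/131072 ≈ 147.002.


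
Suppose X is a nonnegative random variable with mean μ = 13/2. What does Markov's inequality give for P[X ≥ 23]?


μ = E[X] = 13/2, a = 23.
Markov: P[X ≥ 23] ≤ μ/a = (13/2)/23 = 13/46.
Numerically: ≈ 0.2826.
(Since a = 23 > μ = 6.5000, the bound 13/46 is < 1 and informative.)

P[X ≥ 23] ≤ 13/46 ≈ 0.2826.


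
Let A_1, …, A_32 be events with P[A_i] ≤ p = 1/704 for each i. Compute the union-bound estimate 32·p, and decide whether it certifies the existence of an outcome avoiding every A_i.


Union bound: P[∪_{i=1}^{32} A_i] ≤ Σ_i P[A_i] ≤ 32·p = 32·(1/704) = 1/22.
Numerically: 1/22 ≈ 0.045.
Is 1/22 < 1? YES.
Since P[∪ A_i] ≤ 1/22 < 1, the complement has P[∩ A_i^c] ≥ 1 − 1/22 = 21/22 > 0, so some outcome avoids every A_i.

32·p = 1/22 ≈ 0.045; existence CERTIFIED by the union bound.


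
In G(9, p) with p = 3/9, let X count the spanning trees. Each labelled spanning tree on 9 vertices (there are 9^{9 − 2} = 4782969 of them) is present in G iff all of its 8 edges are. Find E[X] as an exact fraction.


K_9 has 9^{9 − 2} = 4782969 labelled spanning trees.
For each such spanning tree H, let X_H = 1 if all 8 edges of H are present in G. Then P[X_H = 1] = p^{8} = (1/3)^{8} = 1/6561.
By linearity: E[X] = Σ_H E[X_H] = 4782969 · p^{8} = 4782969 · 1/6561 = 729.
Numerically: E[X] ≈ 729.

E[X] = 4782969 · (1/3)^{8} = 729 ≈ 729.


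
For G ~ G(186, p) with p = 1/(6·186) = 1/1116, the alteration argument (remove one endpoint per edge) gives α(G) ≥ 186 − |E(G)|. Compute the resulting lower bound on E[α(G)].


E[|E(G)|] = C(186, 2)·p = 17205 · (1/1116) = 185/12.
E[α(G)] ≥ n − E[|E(G)|] = 186 − 185/12 = 2047/12.
Numerically: ≈ 170.583333.
(This is only a lower bound; the true E[α(G)] may be larger.)

E[α(G)] ≥ 2047/12 ≈ 170.583333.


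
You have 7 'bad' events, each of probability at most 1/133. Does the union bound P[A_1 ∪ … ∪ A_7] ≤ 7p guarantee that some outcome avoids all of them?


Union bound: P[∪_{i=1}^{7} A_i] ≤ Σ_i P[A_i] ≤ 7·p = 7·(1/133) = 1/19.
Numerically: 1/19 ≈ 0.05263.
Is 1/19 < 1? YES.
Since P[∪ A_i] ≤ 1/19 < 1, the complement has P[∩ A_i^c] ≥ 1 − 1/19 = 18/19 > 0, so some outcome avoids every A_i.

7·p = 1/19 ≈ 0.05263; existence CERTIFIED by the union bound.


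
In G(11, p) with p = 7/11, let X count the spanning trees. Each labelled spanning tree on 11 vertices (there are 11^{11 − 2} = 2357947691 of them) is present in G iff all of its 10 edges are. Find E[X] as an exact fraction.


K_11 has 11^{11 − 2} = 2357947691 labelled spanning trees.
For each such spanning tree H, let X_H = 1 if all 10 edges of H are present in G. Then P[X_H = 1] = p^{10} = (7/11)^{10} = 282475249/25937424601.
By linearity of expectation: E[X] = Σ_H E[X_H] = 2357947691 · p^{10} = 2357947691 · 282475249/25937424601 = 282475249/11.
Numerically: E[X] ≈ 2.568e+07.

E[X] = 2357947691 · (7/11)^{10} = 282475249/11 ≈ 2.568e+07.


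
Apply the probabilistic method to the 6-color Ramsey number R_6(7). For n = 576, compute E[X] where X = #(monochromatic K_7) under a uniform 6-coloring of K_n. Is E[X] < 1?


E[X] = C(576, 7) · 6^{1 − 21} = 4023771393470400 · 6^{−20} = 4023771393470400/3656158440062976.
As a reduced fraction: E[X] = 6985714224775/6347497291776 ≈ 1.101.
Is E[X] < 1? NO.
Since E[X] ≥ 1, the first-moment bound is inconclusive at n = 576; it does NOT by itself certify R_6(7) > 576.

E[X] = 6985714224775/6347497291776 ≈ 1.101; E[X] ≥ 1; first-moment method inconclusive here.


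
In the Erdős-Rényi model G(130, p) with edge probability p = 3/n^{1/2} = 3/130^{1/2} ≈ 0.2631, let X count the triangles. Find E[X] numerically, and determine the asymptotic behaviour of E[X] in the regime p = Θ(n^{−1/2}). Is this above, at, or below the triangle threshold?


Number of potential triangles: C(130, 3) = 357760.
Each occurs with probability p³ ≈ (0.2631)³ ≈ 1.821582e-02.
By linearity: E[X] = C(130, 3)·p³ ≈ 357760 · 1.821582e-02 ≈ 6516.8919.
Since α = 1/2 < 1, p = c/n^{1/2} ≫ 1/n is above the triangle threshold p ~ 1/n. Asymptotically E[X] ~ (c³/6)·n^{3(1−α)} = (3³/6)·n^{1.5} → ∞; triangles are abundant w.h.p.

E[X] ≈ 6516.8919; in regime p = Θ(1/n^{1/2}) E[X] diverges (above the triangle threshold p ~ 1/n).


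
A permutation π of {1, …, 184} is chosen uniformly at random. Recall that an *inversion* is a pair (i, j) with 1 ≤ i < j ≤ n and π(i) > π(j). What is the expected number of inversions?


Write X = Σ X_I over the C(184, 2) = 16836 pairs i < j, with X_I the indicator of one inversion.
There are 16836 indicators.
For each fixed pair i < j, the values π(i) and π(j) are two distinct elements of {1, …, 184} in uniformly random order; by symmetry P[π(i) > π(j)] = 1/2.
By linearity: E[X] = 16836 · (1/2) = C(184, 2) · (1/2) = 16836/2 = 8418 ≈ 8418.00000.

E[X] = 8418 = 8418.00000.


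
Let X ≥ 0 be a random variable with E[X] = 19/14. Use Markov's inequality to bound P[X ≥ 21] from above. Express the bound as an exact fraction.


μ = E[X] = 19/14, a = 21.
Markov: P[X ≥ 21] ≤ μ/a = (19/14)/21 = 19/294.
Numerically: ≈ 0.0646.
(Since a = 21 > μ = 1.3571, the bound 19/294 is < 1 and informative.)

P[X ≥ 21] ≤ 19/294 ≈ 0.0646.


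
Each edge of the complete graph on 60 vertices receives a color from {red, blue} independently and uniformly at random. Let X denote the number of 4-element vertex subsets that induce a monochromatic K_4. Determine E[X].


Let X = Σ_S X_S over the C(60, 4) = 487635 subsets S of size 4, where X_S = 1 if the K_4 on S is monochromatic.
For a fixed S, the K_4 on S has C(4, 2) = 6 edges. P[all 6 edges red] = (1/2)^6, and likewise for blue, so P[monochromatic] = 2·(1/2)^6 = 2^{1 − 6} = 1/32.
By linearity: E[X] = C(60, 4) · 2^{1 − 6} = 487635 · 1/32 = 487635/32.
Numerically: E[X] ≈ 15238.594.

E[X] = C(60,4)·2^(1−C(4,2)) = 487635/32 ≈ 15238.594.


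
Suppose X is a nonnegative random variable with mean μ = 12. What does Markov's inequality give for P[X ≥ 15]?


μ = E[X] = 12, a = 15.
Markov: P[X ≥ 15] ≤ μ/a = (12)/15 = 4/5.
Numerically: ≈ 0.800000.
(Since a = 15 > μ = 12.000000, the bound 4/5 is < 1 and informative.)

P[X ≥ 15] ≤ 4/5 ≈ 0.800000.


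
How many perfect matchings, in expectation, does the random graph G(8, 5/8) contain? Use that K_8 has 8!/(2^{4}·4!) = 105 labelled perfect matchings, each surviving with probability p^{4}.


K_8 has 8!/(2^{4}·4!) = 105 labelled perfect matchings.
For each such perfect matching H, let X_H = 1 if all 4 edges of H are present in G. Then P[X_H = 1] = p^{4} = (5/8)^{4} = 625/4096.
By linearity of expectation: E[X] = Σ_H E[X_H] = 105 · p^{4} = 105 · 625/4096 = 65625/4096.
Numerically: E[X] ≈ 16.022.

E[X] = 105 · (5/8)^{4} = 65625/4096 ≈ 16.022.


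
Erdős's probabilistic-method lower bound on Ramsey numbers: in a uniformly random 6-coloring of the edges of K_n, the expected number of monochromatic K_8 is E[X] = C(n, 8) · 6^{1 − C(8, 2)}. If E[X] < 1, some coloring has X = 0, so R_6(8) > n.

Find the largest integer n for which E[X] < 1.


We need C(n, 8) · 6^{1 − 28} < 1, i.e. C(n, 8) < 6^{28 − 1} = 1023490369077469249536.
Check values of n near the boundary:
  n = 1592: C(1592, 8) = 1005480414540892933435; 1005480414540892933435 < 1023490369077469249536? YES
  n = 1593: C(1593, 8) = 1010555394551193970323; 1010555394551193970323 < 1023490369077469249536? YES
  n = 1594: C(1594, 8) = 1015652773590544255167; 1015652773590544255167 < 1023490369077469249536? YES
  n = 1595: C(1595, 8) = 1020772636343363633895; 1020772636343363633895 < 1023490369077469249536? YES
  n = 1596: C(1596, 8) = 1025915067760710553965; 1025915067760710553965 < 1023490369077469249536? NO
  n = 1597: C(1597, 8) = 1031080153060953275445; 1031080153060953275445 < 1023490369077469249536? NO
  n = 1598: C(1598, 8) = 1036267977730442348529; 1036267977730442348529 < 1023490369077469249536? NO
The largest n with C(n, 8) < 1023490369077469249536 is n = 1595 (where E[X] = 113419181815929292655/113721152119718805504 ≈ 0.997). Hence R_6(8) > 1595, i.e. R_6(8) ≥ 1596.

Largest n = 1595; hence R_6(8) > 1595.


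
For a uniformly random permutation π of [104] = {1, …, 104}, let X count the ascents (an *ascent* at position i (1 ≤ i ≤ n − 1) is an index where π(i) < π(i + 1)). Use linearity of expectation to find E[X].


Write X = Σ X_I over i = 1, …, 103, with X_I the indicator of one ascent.
There are 103 indicators.
For each fixed i, the pair (π(i), π(i+1)) is a uniformly random ordered pair of distinct values from {1, …, 104}; by symmetry P[π(i) < π(i+1)] = 1/2.
By linearity: E[X] = 103 · (1/2) = (104 − 1) · (1/2) = 103/2 ≈ 51.50000.

E[X] = 103/2 = 51.50000.


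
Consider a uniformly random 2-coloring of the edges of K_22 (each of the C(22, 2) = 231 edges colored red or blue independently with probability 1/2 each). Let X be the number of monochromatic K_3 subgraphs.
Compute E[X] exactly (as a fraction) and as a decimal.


Let X = Σ_S X_S over the C(22, 3) = 1540 subsets S of size 3, where X_S = 1 if the K_3 on S is monochromatic.
For a fixed S, the K_3 on S has C(3, 2) = 3 edges. P[all 3 edges red] = (1/2)^3, and likewise for blue, so P[monochromatic] = 2·(1/2)^3 = 2^{1 − 3} = 1/4.
By linearity of expectation: E[X] = C(22, 3) · 2^{1 − 3} = 1540 · 1/4 = 385.
Numerically: E[X] ≈ 385.000.

E[X] = C(22,3)·2^(1−C(3,2)) = 385 ≈ 385.000.


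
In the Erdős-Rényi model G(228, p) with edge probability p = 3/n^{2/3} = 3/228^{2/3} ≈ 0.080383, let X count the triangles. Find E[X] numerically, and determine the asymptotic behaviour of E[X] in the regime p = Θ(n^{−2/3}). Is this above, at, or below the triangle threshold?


Number of potential triangles: C(228, 3) = 1949476.
Each occurs with probability p³ ≈ (0.080383)³ ≈ 5.1939058e-04.
By linearity: E[X] = C(228, 3)·p³ ≈ 1949476 · 5.1939058e-04 ≈ 1012.53947.
Since α = 2/3 < 1, p = c/n^{2/3} ≫ 1/n is above the triangle threshold p ~ 1/n. Asymptotically E[X] ~ (c³/6)·n^{3(1−α)} = (3³/6)·n^{1} → ∞; triangles are abundant w.h.p.

E[X] ≈ 1012.53947; in regime p = Θ(1/n^{2/3}) E[X] diverges (above the triangle threshold p ~ 1/n).


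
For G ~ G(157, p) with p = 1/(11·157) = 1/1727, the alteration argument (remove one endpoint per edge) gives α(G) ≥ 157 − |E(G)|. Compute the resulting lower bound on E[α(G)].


E[|E(G)|] = C(157, 2)·p = 12246 · (1/1727) = 78/11.
E[α(G)] ≥ n − E[|E(G)|] = 157 − 78/11 = 1649/11.
Numerically: ≈ 149.9091.
(This is only a lower bound; the true E[α(G)] may be larger.)

E[α(G)] ≥ 1649/11 ≈ 149.9091.


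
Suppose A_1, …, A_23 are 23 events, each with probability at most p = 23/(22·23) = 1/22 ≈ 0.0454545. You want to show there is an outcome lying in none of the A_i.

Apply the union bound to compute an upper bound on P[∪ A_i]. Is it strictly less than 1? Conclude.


Union bound: P[∪_{i=1}^{23} A_i] ≤ Σ_i P[A_i] ≤ 23·p = 23·(1/22) = 23/22.
Numerically: 23/22 ≈ 1.0454545.
Is 23/22 < 1? NO.
Since the bound 23/22 is ≥ 1, the union bound is uninformative here; it does NOT by itself certify existence.

23·p = 23/22 ≈ 1.0454545; existence NOT certified by the union bound.


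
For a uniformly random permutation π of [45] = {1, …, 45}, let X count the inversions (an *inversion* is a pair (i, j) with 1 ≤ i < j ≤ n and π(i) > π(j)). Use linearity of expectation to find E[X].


Write X = Σ X_I over the C(45, 2) = 990 pairs i < j, with X_I the indicator of one inversion.
There are 990 indicators.
For each fixed pair i < j, the values π(i) and π(j) are two distinct elements of {1, …, 45} in uniformly random order; by symmetry P[π(i) > π(j)] = 1/2.
By linearity: E[X] = 990 · (1/2) = C(45, 2) · (1/2) = 990/2 = 495 ≈ 495.00000.

E[X] = 495 = 495.00000.


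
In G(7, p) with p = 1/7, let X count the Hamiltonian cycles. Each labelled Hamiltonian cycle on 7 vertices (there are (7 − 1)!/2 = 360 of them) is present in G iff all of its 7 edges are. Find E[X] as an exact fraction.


K_7 has (7 − 1)!/2 = 360 labelled Hamiltonian cycles.
For each such Hamiltonian cycle H, let X_H = 1 if all 7 edges of H are present in G. Then P[X_H = 1] = p^{7} = (1/7)^{7} = 1/823543.
By linearity of expectation: E[X] = Σ_H E[X_H] = 360 · p^{7} = 360 · 1/823543 = 360/823543.
Numerically: E[X] ≈ 0.0004371.

E[X] = 360 · (1/7)^{7} = 360/823543 ≈ 0.0004371.


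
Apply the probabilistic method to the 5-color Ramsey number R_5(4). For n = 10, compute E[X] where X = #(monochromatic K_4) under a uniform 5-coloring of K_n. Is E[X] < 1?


E[X] = C(10, 4) · 5^{1 − 6} = 210 · 5^{−5} = 210/3125.
As a reduced fraction: E[X] = 42/625 ≈ 0.06720.
Is E[X] < 1? YES.
Since E[X] < 1, there exists a 5-coloring of K_{10} with no monochromatic K_4; hence R_5(4) > 10.

E[X] = 42/625 ≈ 0.06720; E[X] < 1, so R_5(4) > 10.


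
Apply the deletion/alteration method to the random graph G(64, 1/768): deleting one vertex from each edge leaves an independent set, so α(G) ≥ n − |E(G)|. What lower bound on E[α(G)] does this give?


E[|E(G)|] = C(64, 2)·p = 2016 · (1/768) = 21/8.
E[α(G)] ≥ n − E[|E(G)|] = 64 − 21/8 = 491/8.
Numerically: ≈ 61.3750.
(This is only a lower bound; the true E[α(G)] may be larger.)

E[α(G)] ≥ 491/8 ≈ 61.3750.


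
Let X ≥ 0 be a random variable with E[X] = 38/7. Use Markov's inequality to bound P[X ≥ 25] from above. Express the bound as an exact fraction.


μ = E[X] = 38/7, a = 25.
Markov: P[X ≥ 25] ≤ μ/a = (38/7)/25 = 38/175.
Numerically: ≈ 0.217143.
(Since a = 25 > μ = 5.428571, the bound 38/175 is < 1 and informative.)

P[X ≥ 25] ≤ 38/175 ≈ 0.217143.


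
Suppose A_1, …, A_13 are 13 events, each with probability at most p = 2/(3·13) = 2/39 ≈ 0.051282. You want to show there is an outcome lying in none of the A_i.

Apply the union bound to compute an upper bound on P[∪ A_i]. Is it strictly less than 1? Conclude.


Union bound: P[∪_{i=1}^{13} A_i] ≤ Σ_i P[A_i] ≤ 13·p = 13·(2/39) = 2/3.
Numerically: 2/3 ≈ 0.666667.
Is 2/3 < 1? YES.
Since P[∪ A_i] ≤ 2/3 < 1, the complement has P[∩ A_i^c] ≥ 1 − 2/3 = 1/3 > 0, so some outcome avoids every A_i.

13·p = 2/3 ≈ 0.666667; existence CERTIFIED by the union bound.


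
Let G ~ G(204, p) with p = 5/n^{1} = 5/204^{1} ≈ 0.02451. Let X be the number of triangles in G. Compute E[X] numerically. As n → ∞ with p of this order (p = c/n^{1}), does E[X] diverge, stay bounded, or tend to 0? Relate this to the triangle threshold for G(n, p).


Number of potential triangles: C(204, 3) = 1394204.
Each occurs with probability p³ ≈ (0.02451)³ ≈ 1.4723786e-05.
By linearity: E[X] = C(204, 3)·p³ ≈ 1394204 · 1.4723786e-05 ≈ 20.52796.
Here α = 1, so p = 5/n is exactly at the triangle threshold p ~ 1/n. Asymptotically E[X] → c³/6 = 5³/6 = 125/6 ≈ 20.83333, a bounded constant. In this regime the triangle count is asymptotically Poisson(c³/6).

E[X] ≈ 20.52796; in regime p = Θ(1/n^{1}) E[X] stays bounded (at the triangle threshold p ~ 1/n).


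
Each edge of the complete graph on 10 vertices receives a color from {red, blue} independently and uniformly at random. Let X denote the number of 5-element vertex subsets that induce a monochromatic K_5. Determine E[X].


Let X = Σ_S X_S over the C(10, 5) = 252 subsets S of size 5, where X_S = 1 if the K_5 on S is monochromatic.
For a fixed S, the K_5 on S has C(5, 2) = 10 edges. P[all 10 edges red] = (1/2)^10, and likewise for blue, so P[monochromatic] = 2·(1/2)^10 = 2^{1 − 10} = 1/512.
Summing: E[X] = C(10, 5) · 2^{1 − 10} = 252 · 1/512 = 63/128.
Numerically: E[X] ≈ 0.492.

E[X] = C(10,5)·2^(1−C(5,2)) = 63/128 ≈ 0.492.


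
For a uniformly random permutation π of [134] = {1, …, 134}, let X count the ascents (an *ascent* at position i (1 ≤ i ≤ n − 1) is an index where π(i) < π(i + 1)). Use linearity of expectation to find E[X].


Write X = Σ X_I over i = 1, …, 133, with X_I the indicator of one ascent.
There are 133 indicators.
For each fixed i, the pair (π(i), π(i+1)) is a uniformly random ordered pair of distinct values from {1, …, 134}; by symmetry P[π(i) < π(i+1)] = 1/2.
By linearity: E[X] = 133 · (1/2) = (134 − 1) · (1/2) = 133/2 ≈ 66.500000.

E[X] = 133/2 = 66.500000.


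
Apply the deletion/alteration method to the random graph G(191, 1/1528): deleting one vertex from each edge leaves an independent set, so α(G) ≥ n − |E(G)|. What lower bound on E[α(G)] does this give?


E[|E(G)|] = C(191, 2)·p = 18145 · (1/1528) = 95/8.
E[α(G)] ≥ n − E[|E(G)|] = 191 − 95/8 = 1433/8.
Numerically: ≈ 179.125.
(This is only a lower bound; the true E[α(G)] may be larger.)

E[α(G)] ≥ 1433/8 ≈ 179.125.


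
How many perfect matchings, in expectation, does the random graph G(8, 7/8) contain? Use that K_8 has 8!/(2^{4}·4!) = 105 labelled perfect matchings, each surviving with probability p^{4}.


K_8 has 8!/(2^{4}·4!) = 105 labelled perfect matchings.
For each such perfect matching H, let X_H = 1 if all 4 edges of H are present in G. Then P[X_H = 1] = p^{4} = (7/8)^{4} = 2401/4096.
By linearity: E[X] = Σ_H E[X_H] = 105 · p^{4} = 105 · 2401/4096 = 252105/4096.
Numerically: E[X] ≈ 61.55.

E[X] = 105 · (7/8)^{4} = 252105/4096 ≈ 61.55.


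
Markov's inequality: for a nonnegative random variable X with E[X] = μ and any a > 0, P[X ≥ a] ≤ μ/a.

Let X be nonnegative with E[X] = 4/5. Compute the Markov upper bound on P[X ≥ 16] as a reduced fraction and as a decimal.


μ = E[X] = 4/5, a = 16.
Markov: P[X ≥ 16] ≤ μ/a = (4/5)/16 = 1/20.
Numerically: ≈ 0.05000.
(Since a = 16 > μ = 0.80000, the bound 1/20 is < 1 and informative.)

P[X ≥ 16] ≤ 1/20 ≈ 0.05000.


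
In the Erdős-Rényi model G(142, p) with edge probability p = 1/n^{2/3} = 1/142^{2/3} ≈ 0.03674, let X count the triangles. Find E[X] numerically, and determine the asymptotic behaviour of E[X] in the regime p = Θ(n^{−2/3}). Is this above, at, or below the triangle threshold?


Number of potential triangles: C(142, 3) = 467180.
Each occurs with probability p³ ≈ (0.03674)³ ≈ 4.959333e-05.
By linearity: E[X] = C(142, 3)·p³ ≈ 467180 · 4.959333e-05 ≈ 23.1690.
Since α = 2/3 < 1, p = c/n^{2/3} ≫ 1/n is above the triangle threshold p ~ 1/n. Asymptotically E[X] ~ (c³/6)·n^{3(1−α)} = (1³/6)·n^{1} → ∞; triangles are abundant w.h.p.

E[X] ≈ 23.1690; in regime p = Θ(1/n^{2/3}) E[X] diverges (above the triangle threshold p ~ 1/n).


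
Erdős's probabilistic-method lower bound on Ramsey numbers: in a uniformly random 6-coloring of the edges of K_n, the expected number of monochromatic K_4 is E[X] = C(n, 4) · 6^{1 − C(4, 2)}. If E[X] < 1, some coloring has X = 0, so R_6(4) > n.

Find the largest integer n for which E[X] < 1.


We need C(n, 4) · 6^{1 − 6} < 1, i.e. C(n, 4) < 6^{6 − 1} = 7776.
Check values of n near the boundary:
  n = 16: C(16, 4) = 1820; 1820 < 7776? YES
  n = 17: C(17, 4) = 2380; 2380 < 7776? YES
  n = 18: C(18, 4) = 3060; 3060 < 7776? YES
  n = 19: C(19, 4) = 3876; 3876 < 7776? YES
  n = 20: C(20, 4) = 4845; 4845 < 7776? YES
  n = 21: C(21, 4) = 5985; 5985 < 7776? YES
  n = 22: C(22, 4) = 7315; 7315 < 7776? YES
  n = 23: C(23, 4) = 8855; 8855 < 7776? NO
The largest n with C(n, 4) < 7776 is n = 22 (where E[X] = 7315/7776 ≈ 0.940715). Hence R_6(4) > 22, i.e. R_6(4) ≥ 23.

Largest n = 22; hence R_6(4) > 22.


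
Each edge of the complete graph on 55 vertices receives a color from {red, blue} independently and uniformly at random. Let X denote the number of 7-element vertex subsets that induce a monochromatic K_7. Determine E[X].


Let X = Σ_S X_S over the C(55, 7) = 202927725 subsets S of size 7, where X_S = 1 if the K_7 on S is monochromatic.
For a fixed S, the K_7 on S has C(7, 2) = 21 edges. P[all 21 edges red] = (1/2)^21, and likewise for blue, so P[monochromatic] = 2·(1/2)^21 = 2^{1 − 21} = 1/1048576.
By linearity of expectation: E[X] = C(55, 7) · 2^{1 − 21} = 202927725 · 1/1048576 = 202927725/1048576.
Numerically: E[X] ≈ 193.527.

E[X] = C(55,7)·2^(1−C(7,2)) = 202927725/1048576 ≈ 193.527.


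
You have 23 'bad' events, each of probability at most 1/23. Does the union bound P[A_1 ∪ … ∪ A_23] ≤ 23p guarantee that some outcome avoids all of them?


Union bound: P[∪_{i=1}^{23} A_i] ≤ Σ_i P[A_i] ≤ 23·p = 23·(1/23) = 1.
Numerically: 1 ≈ 1.0000000.
Is 1 < 1? NO.
Since the bound 1 is ≥ 1, the union bound is uninformative here; it does NOT by itself certify existence.

23·p = 1 ≈ 1.0000000; existence NOT certified by the union bound.


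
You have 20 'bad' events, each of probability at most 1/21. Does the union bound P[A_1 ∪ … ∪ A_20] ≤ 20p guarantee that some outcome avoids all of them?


Union bound: P[∪_{i=1}^{20} A_i] ≤ Σ_i P[A_i] ≤ 20·p = 20·(1/21) = 20/21.
Numerically: 20/21 ≈ 0.952381.
Is 20/21 < 1? YES.
Since P[∪ A_i] ≤ 20/21 < 1, the complement has P[∩ A_i^c] ≥ 1 − 20/21 = 1/21 > 0, so some outcome avoids every A_i.

20·p = 20/21 ≈ 0.952381; existence CERTIFIED by the union bound.


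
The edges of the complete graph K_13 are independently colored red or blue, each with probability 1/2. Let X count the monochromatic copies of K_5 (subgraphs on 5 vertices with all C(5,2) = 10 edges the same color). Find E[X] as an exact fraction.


Let X = Σ_S X_S over the C(13, 5) = 1287 subsets S of size 5, where X_S = 1 if the K_5 on S is monochromatic.
For a fixed S, the K_5 on S has C(5, 2) = 10 edges. P[all 10 edges red] = (1/2)^10, and likewise for blue, so P[monochromatic] = 2·(1/2)^10 = 2^{1 − 10} = 1/512.
By linearity: E[X] = C(13, 5) · 2^{1 − 10} = 1287 · 1/512 = 1287/512.
Numerically: E[X] ≈ 2.5137.

E[X] = C(13,5)·2^(1−C(5,2)) = 1287/512 ≈ 2.5137.


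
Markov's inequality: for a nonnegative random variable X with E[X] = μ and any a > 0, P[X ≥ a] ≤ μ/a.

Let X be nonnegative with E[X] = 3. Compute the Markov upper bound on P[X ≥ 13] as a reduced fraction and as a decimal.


μ = E[X] = 3, a = 13.
Markov: P[X ≥ 13] ≤ μ/a = (3)/13 = 3/13.
Numerically: ≈ 0.2308.
(Since a = 13 > μ = 3.0000, the bound 3/13 is < 1 and informative.)

P[X ≥ 13] ≤ 3/13 ≈ 0.2308.


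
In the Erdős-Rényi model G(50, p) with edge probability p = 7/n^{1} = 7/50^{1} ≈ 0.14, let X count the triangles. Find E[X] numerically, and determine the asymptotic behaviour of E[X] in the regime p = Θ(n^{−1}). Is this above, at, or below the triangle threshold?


Number of potential triangles: C(50, 3) = 19600.
Each occurs with probability p³ ≈ (0.14)³ ≈ 2.744000e-03.
By linearity: E[X] = C(50, 3)·p³ ≈ 19600 · 2.744000e-03 ≈ 53.7824.
Here α = 1, so p = 7/n is exactly at the triangle threshold p ~ 1/n. Asymptotically E[X] → c³/6 = 7³/6 = 343/6 ≈ 57.1667, a bounded constant. In this regime the triangle count is asymptotically Poisson(c³/6).

E[X] ≈ 53.7824; in regime p = Θ(1/n^{1}) E[X] stays bounded (at the triangle threshold p ~ 1/n).


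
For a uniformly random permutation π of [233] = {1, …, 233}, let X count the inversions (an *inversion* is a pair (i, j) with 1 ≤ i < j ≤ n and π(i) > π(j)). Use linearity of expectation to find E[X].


Write X = Σ X_I over the C(233, 2) = 27028 pairs i < j, with X_I the indicator of one inversion.
There are 27028 indicators.
For each fixed pair i < j, the values π(i) and π(j) are two distinct elements of {1, …, 233} in uniformly random order; by symmetry P[π(i) > π(j)] = 1/2.
By linearity: E[X] = 27028 · (1/2) = C(233, 2) · (1/2) = 27028/2 = 13514 ≈ 13514.0000.

E[X] = 13514 = 13514.0000.


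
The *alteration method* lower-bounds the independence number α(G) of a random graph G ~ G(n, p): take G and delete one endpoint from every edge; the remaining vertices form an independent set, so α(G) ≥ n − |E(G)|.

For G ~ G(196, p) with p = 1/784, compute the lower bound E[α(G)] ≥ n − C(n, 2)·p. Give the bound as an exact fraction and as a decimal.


E[|E(G)|] = C(196, 2)·p = 19110 · (1/784) = 195/8.
E[α(G)] ≥ n − E[|E(G)|] = 196 − 195/8 = 1373/8.
Numerically: ≈ 171.6250.
(This is only a lower bound; the true E[α(G)] may be larger.)

E[α(G)] ≥ 1373/8 ≈ 171.6250.


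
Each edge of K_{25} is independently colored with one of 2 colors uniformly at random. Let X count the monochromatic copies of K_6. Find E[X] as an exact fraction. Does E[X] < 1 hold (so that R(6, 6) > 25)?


E[X] = C(25, 6) · 2^{1 − 15} = 177100 · 2^{−14} = 177100/16384.
As a reduced fraction: E[X] = 44275/4096 ≈ 10.809326.
Is E[X] < 1? NO.
Since E[X] ≥ 1, the first-moment bound is inconclusive at n = 25; it does NOT by itself certify R(6, 6) > 25.

E[X] = 44275/4096 ≈ 10.809326; E[X] ≥ 1; first-moment method inconclusive here.


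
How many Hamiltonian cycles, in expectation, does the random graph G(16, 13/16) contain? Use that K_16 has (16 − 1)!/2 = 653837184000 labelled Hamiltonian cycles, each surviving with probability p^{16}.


K_16 has (16 − 1)!/2 = 653837184000 labelled Hamiltonian cycles.
For each such Hamiltonian cycle H, let X_H = 1 if all 16 edges of H are present in G. Then P[X_H = 1] = p^{16} = (13/16)^{16} = 665416609183179841/18446744073709551616.
Summing the indicators: E[X] = Σ_H E[X_H] = 653837184000 · p^{16} = 653837184000 · 665416609183179841/18446744073709551616 = 424877072202303561918952875/18014398509481984.
Numerically: E[X] ≈ 2.3585e+10.

E[X] = 653837184000 · (13/16)^{16} = 424877072202303561918952875/18014398509481984 ≈ 2.3585e+10.


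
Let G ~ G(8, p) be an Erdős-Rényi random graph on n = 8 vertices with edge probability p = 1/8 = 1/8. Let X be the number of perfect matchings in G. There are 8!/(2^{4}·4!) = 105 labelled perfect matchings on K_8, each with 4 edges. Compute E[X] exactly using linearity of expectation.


K_8 has 8!/(2^{4}·4!) = 105 labelled perfect matchings.
For each such perfect matching H, let X_H = 1 if all 4 edges of H are present in G. Then P[X_H = 1] = p^{4} = (1/8)^{4} = 1/4096.
By linearity: E[X] = Σ_H E[X_H] = 105 · p^{4} = 105 · 1/4096 = 105/4096.
Numerically: E[X] ≈ 0.0256348.

E[X] = 105 · (1/8)^{4} = 105/4096 ≈ 0.0256348.


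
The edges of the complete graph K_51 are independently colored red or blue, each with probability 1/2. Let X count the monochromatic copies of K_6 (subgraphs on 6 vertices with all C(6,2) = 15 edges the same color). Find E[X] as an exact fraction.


Let X = Σ_S X_S over the C(51, 6) = 18009460 subsets S of size 6, where X_S = 1 if the K_6 on S is monochromatic.
For a fixed S, the K_6 on S has C(6, 2) = 15 edges. P[all 15 edges red] = (1/2)^15, and likewise for blue, so P[monochromatic] = 2·(1/2)^15 = 2^{1 − 15} = 1/16384.
By linearity of expectation: E[X] = C(51, 6) · 2^{1 − 15} = 18009460 · 1/16384 = 4502365/4096.
Numerically: E[X] ≈ 1099.210205.

E[X] = C(51,6)·2^(1−C(6,2)) = 4502365/4096 ≈ 1099.210205.


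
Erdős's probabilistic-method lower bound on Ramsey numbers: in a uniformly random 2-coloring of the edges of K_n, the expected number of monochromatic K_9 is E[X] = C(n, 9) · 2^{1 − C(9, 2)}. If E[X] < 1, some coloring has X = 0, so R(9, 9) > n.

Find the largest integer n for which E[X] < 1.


We need C(n, 9) · 2^{1 − 36} < 1, i.e. C(n, 9) < 2^{36 − 1} = 34359738368.
Check values of n near the boundary:
  n = 59: C(59, 9) = 12565671261; 12565671261 < 34359738368? YES
  n = 60: C(60, 9) = 14783142660; 14783142660 < 34359738368? YES
  n = 61: C(61, 9) = 17341763505; 17341763505 < 34359738368? YES
  n = 62: C(62, 9) = 20286591270; 20286591270 < 34359738368? YES
  n = 63: C(63, 9) = 23667689815; 23667689815 < 34359738368? YES
  n = 64: C(64, 9) = 27540584512; 27540584512 < 34359738368? YES
  n = 65: C(65, 9) = 31966749880; 31966749880 < 34359738368? YES
  n = 66: C(66, 9) = 37014131440; 37014131440 < 34359738368? NO
The largest n with C(n, 9) < 34359738368 is n = 65 (where E[X] = 3995843735/4294967296 ≈ 0.930355). Hence R(9, 9) > 65, i.e. R(9, 9) ≥ 66.

Largest n = 65; hence R(9, 9) > 65.


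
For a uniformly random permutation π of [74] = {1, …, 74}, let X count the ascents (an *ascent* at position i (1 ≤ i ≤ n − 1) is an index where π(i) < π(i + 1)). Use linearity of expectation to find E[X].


Write X = Σ X_I over i = 1, …, 73, with X_I the indicator of one ascent.
There are 73 indicators.
For each fixed i, the pair (π(i), π(i+1)) is a uniformly random ordered pair of distinct values from {1, …, 74}; by symmetry P[π(i) < π(i+1)] = 1/2.
By linearity: E[X] = 73 · (1/2) = (74 − 1) · (1/2) = 73/2 ≈ 36.500.

E[X] = 73/2 = 36.500.


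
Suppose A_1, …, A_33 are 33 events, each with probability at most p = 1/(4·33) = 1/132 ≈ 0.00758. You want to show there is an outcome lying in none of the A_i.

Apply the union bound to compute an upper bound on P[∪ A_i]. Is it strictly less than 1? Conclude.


Union bound: P[∪_{i=1}^{33} A_i] ≤ Σ_i P[A_i] ≤ 33·p = 33·(1/132) = 1/4.
Numerically: 1/4 ≈ 0.25000.
Is 1/4 < 1? YES.
Since P[∪ A_i] ≤ 1/4 < 1, the complement has P[∩ A_i^c] ≥ 1 − 1/4 = 3/4 > 0, so some outcome avoids every A_i.

33·p = 1/4 ≈ 0.25000; existence CERTIFIED by the union bound.


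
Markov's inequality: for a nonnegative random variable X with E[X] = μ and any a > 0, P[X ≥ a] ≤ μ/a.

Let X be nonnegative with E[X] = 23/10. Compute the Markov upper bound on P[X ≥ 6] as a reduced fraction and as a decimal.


μ = E[X] = 23/10, a = 6.
Markov: P[X ≥ 6] ≤ μ/a = (23/10)/6 = 23/60.
Numerically: ≈ 0.38333.
(Since a = 6 > μ = 2.30000, the bound 23/60 is < 1 and informative.)

P[X ≥ 6] ≤ 23/60 ≈ 0.38333.


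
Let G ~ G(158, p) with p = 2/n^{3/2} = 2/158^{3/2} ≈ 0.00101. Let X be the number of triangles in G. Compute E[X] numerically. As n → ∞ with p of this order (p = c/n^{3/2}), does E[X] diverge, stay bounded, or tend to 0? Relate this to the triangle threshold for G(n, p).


Number of potential triangles: C(158, 3) = 644956.
Each occurs with probability p³ ≈ (0.00101)³ ≈ 1.02125e-09.
By linearity: E[X] = C(158, 3)·p³ ≈ 644956 · 1.02125e-09 ≈ 0.001.
Since α = 3/2 > 1, p = c/n^{3/2} = o(1/n) is below the triangle threshold p ~ 1/n. Asymptotically E[X] ~ (c³/6)·n^{3(1−α)} = (2³/6)·n^{-1.5} → 0, so by Markov's inequality G has no triangles w.h.p.

E[X] ≈ 0.001; in regime p = Θ(1/n^{3/2}) E[X] tends to 0 (below the triangle threshold p ~ 1/n).


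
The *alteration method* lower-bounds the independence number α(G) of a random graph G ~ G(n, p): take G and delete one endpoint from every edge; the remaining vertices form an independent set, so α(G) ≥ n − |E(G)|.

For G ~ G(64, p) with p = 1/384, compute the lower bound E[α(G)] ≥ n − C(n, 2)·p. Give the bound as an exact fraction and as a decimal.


E[|E(G)|] = C(64, 2)·p = 2016 · (1/384) = 21/4.
E[α(G)] ≥ n − E[|E(G)|] = 64 − 21/4 = 235/4.
Numerically: ≈ 58.7500.
(This is only a lower bound; the true E[α(G)] may be larger.)

E[α(G)] ≥ 235/4 ≈ 58.7500.


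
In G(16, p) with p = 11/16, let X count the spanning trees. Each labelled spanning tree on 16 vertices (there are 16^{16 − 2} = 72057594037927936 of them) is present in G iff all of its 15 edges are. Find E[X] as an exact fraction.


K_16 has 16^{16 − 2} = 72057594037927936 labelled spanning trees.
For each such spanning tree H, let X_H = 1 if all 15 edges of H are present in G. Then P[X_H = 1] = p^{15} = (11/16)^{15} = 4177248169415651/1152921504606846976.
Summing the indicators: E[X] = Σ_H E[X_H] = 72057594037927936 · p^{15} = 72057594037927936 · 4177248169415651/1152921504606846976 = 4177248169415651/16.
Numerically: E[X] ≈ 2.61078e+14.

E[X] = 72057594037927936 · (11/16)^{15} = 4177248169415651/16 ≈ 2.61078e+14.


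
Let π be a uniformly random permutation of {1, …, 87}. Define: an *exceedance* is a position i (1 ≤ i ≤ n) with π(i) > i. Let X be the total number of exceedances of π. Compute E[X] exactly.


Write X = Σ_{i=1}^{87} X_i, where X_i = 1_{π(i) > i}.
For each fixed i, π(i) is uniform over {1, …, 87} (marginal of a uniform permutation), so P[π(i) > i] = (n − i)/n. Summing: Σ_{i=1}^{87} (n − i)/n = (0 + 1 + … + 86)/87 = 87(87 − 1)/(2·87) = (87 − 1)/2.
Hence E[X] = Σ_{i=1}^{87} (87 − i)/87 = 43 ≈ 43.0000.

E[X] = 43 = 43.0000.
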